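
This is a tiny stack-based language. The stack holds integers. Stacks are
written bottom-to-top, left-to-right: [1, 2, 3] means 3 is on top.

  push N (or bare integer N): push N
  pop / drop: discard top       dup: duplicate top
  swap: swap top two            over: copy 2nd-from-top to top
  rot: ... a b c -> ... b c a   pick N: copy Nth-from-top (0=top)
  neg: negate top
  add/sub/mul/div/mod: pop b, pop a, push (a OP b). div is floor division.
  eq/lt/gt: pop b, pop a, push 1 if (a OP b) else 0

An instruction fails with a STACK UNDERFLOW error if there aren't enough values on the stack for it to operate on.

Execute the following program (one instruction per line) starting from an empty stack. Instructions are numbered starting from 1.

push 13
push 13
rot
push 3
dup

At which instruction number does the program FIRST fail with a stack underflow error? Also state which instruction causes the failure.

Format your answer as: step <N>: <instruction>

Step 1 ('push 13'): stack = [13], depth = 1
Step 2 ('push 13'): stack = [13, 13], depth = 2
Step 3 ('rot'): needs 3 value(s) but depth is 2 — STACK UNDERFLOW

Answer: step 3: rot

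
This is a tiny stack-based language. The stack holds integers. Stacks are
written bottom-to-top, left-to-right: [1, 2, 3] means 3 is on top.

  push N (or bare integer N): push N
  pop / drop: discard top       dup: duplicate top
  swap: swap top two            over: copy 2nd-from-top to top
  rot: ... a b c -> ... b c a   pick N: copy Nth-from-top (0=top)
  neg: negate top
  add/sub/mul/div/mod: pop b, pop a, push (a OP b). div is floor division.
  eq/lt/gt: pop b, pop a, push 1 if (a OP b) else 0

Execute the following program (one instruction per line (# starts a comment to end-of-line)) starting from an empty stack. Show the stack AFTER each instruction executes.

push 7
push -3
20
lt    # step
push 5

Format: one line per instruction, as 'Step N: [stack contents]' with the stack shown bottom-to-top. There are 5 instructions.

Step 1: [7]
Step 2: [7, -3]
Step 3: [7, -3, 20]
Step 4: [7, 1]
Step 5: [7, 1, 5]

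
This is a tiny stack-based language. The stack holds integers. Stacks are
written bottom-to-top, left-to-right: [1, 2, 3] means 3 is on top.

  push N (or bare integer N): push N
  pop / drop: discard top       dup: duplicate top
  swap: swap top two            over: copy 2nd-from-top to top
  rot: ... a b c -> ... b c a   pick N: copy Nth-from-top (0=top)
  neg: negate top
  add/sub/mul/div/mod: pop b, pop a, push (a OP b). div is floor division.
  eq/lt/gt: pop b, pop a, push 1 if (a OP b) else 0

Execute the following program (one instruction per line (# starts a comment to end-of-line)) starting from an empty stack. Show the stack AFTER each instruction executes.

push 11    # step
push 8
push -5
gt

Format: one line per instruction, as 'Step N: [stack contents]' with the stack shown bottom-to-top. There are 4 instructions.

Step 1: [11]
Step 2: [11, 8]
Step 3: [11, 8, -5]
Step 4: [11, 1]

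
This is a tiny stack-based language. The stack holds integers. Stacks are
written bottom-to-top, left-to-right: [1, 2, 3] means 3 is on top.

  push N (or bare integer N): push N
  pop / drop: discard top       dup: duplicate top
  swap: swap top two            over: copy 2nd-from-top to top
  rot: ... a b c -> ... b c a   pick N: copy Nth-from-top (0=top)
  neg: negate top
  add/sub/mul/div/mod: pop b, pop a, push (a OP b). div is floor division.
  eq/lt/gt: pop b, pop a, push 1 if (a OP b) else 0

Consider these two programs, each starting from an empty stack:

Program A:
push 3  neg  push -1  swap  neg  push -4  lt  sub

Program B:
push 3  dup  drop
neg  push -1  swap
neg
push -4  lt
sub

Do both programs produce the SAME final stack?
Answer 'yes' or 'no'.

Answer: yes

Derivation:
Program A trace:
  After 'push 3': [3]
  After 'neg': [-3]
  After 'push -1': [-3, -1]
  After 'swap': [-1, -3]
  After 'neg': [-1, 3]
  After 'push -4': [-1, 3, -4]
  After 'lt': [-1, 0]
  After 'sub': [-1]
Program A final stack: [-1]

Program B trace:
  After 'push 3': [3]
  After 'dup': [3, 3]
  After 'drop': [3]
  After 'neg': [-3]
  After 'push -1': [-3, -1]
  After 'swap': [-1, -3]
  After 'neg': [-1, 3]
  After 'push -4': [-1, 3, -4]
  After 'lt': [-1, 0]
  After 'sub': [-1]
Program B final stack: [-1]
Same: yes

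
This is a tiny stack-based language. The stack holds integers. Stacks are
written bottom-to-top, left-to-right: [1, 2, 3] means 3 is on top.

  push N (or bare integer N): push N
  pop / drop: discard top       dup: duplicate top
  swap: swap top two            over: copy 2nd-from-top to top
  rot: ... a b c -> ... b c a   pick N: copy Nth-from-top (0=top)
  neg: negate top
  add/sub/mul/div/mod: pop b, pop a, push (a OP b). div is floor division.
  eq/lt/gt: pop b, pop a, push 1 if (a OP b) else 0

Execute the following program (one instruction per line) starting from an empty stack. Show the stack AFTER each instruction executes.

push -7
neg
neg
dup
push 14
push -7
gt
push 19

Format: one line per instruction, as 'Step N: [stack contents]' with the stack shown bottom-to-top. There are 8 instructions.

Step 1: [-7]
Step 2: [7]
Step 3: [-7]
Step 4: [-7, -7]
Step 5: [-7, -7, 14]
Step 6: [-7, -7, 14, -7]
Step 7: [-7, -7, 1]
Step 8: [-7, -7, 1, 19]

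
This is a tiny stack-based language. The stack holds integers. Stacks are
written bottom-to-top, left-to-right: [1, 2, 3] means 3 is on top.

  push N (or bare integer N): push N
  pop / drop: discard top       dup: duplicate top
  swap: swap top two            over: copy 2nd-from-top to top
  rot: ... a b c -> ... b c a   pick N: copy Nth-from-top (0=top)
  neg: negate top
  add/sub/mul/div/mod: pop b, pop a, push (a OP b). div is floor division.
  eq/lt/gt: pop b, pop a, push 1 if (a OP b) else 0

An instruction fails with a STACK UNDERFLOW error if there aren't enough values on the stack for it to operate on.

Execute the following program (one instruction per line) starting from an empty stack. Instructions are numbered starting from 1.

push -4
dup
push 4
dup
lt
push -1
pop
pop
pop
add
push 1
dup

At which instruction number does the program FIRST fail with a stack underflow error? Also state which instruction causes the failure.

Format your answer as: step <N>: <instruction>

Answer: step 10: add

Derivation:
Step 1 ('push -4'): stack = [-4], depth = 1
Step 2 ('dup'): stack = [-4, -4], depth = 2
Step 3 ('push 4'): stack = [-4, -4, 4], depth = 3
Step 4 ('dup'): stack = [-4, -4, 4, 4], depth = 4
Step 5 ('lt'): stack = [-4, -4, 0], depth = 3
Step 6 ('push -1'): stack = [-4, -4, 0, -1], depth = 4
Step 7 ('pop'): stack = [-4, -4, 0], depth = 3
Step 8 ('pop'): stack = [-4, -4], depth = 2
Step 9 ('pop'): stack = [-4], depth = 1
Step 10 ('add'): needs 2 value(s) but depth is 1 — STACK UNDERFLOW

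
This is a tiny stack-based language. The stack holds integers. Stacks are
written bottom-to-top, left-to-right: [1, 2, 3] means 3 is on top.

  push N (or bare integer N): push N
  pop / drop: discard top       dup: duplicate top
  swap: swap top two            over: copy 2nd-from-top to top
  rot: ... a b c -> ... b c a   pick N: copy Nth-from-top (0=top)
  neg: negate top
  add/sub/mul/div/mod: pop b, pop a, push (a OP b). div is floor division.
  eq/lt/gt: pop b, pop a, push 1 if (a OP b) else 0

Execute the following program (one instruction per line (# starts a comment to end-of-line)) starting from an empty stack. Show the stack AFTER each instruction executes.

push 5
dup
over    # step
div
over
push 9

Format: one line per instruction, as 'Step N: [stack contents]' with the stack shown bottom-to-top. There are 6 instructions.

Step 1: [5]
Step 2: [5, 5]
Step 3: [5, 5, 5]
Step 4: [5, 1]
Step 5: [5, 1, 5]
Step 6: [5, 1, 5, 9]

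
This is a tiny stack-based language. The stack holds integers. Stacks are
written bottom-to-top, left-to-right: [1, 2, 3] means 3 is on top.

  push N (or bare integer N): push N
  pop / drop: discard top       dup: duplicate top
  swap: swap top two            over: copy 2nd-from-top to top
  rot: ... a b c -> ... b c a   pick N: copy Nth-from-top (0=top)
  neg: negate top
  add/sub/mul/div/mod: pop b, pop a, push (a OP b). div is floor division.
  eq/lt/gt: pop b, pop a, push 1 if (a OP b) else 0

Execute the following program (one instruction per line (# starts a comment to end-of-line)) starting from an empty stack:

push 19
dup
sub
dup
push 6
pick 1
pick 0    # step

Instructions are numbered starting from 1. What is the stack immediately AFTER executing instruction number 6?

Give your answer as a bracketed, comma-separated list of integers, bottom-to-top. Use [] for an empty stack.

Step 1 ('push 19'): [19]
Step 2 ('dup'): [19, 19]
Step 3 ('sub'): [0]
Step 4 ('dup'): [0, 0]
Step 5 ('push 6'): [0, 0, 6]
Step 6 ('pick 1'): [0, 0, 6, 0]

Answer: [0, 0, 6, 0]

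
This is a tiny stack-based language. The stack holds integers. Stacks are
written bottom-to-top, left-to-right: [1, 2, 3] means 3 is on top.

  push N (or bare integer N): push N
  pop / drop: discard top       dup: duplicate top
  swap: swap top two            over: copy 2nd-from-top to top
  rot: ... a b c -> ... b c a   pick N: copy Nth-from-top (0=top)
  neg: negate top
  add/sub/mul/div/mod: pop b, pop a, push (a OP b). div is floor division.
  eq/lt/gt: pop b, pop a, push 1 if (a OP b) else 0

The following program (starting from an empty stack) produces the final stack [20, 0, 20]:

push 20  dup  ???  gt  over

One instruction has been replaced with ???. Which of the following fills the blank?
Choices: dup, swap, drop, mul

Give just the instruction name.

Answer: dup

Derivation:
Stack before ???: [20, 20]
Stack after ???:  [20, 20, 20]
Checking each choice:
  dup: MATCH
  swap: stack underflow (need 2, have 1)
  drop: stack underflow (need 2, have 1)
  mul: stack underflow (need 2, have 1)


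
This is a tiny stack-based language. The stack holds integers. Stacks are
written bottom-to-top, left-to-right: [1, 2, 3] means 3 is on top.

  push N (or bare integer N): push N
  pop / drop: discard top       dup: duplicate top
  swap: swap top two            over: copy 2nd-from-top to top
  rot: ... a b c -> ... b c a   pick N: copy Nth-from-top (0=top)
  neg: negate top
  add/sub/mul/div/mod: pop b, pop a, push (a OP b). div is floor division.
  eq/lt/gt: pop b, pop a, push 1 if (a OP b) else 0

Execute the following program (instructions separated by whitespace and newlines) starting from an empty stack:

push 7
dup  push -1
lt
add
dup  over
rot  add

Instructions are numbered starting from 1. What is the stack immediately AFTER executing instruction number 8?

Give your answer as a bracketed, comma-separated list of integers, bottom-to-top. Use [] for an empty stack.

Step 1 ('push 7'): [7]
Step 2 ('dup'): [7, 7]
Step 3 ('push -1'): [7, 7, -1]
Step 4 ('lt'): [7, 0]
Step 5 ('add'): [7]
Step 6 ('dup'): [7, 7]
Step 7 ('over'): [7, 7, 7]
Step 8 ('rot'): [7, 7, 7]

Answer: [7, 7, 7]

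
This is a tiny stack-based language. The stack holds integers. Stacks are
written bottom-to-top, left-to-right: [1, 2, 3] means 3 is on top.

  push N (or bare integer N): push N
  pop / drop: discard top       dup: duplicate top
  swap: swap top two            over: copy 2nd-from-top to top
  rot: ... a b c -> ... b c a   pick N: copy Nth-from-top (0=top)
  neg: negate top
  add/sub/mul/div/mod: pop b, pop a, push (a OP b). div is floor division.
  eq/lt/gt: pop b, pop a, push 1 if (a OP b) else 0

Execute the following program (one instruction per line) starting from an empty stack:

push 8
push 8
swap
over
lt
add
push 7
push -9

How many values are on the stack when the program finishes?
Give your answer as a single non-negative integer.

Answer: 3

Derivation:
After 'push 8': stack = [8] (depth 1)
After 'push 8': stack = [8, 8] (depth 2)
After 'swap': stack = [8, 8] (depth 2)
After 'over': stack = [8, 8, 8] (depth 3)
After 'lt': stack = [8, 0] (depth 2)
After 'add': stack = [8] (depth 1)
After 'push 7': stack = [8, 7] (depth 2)
After 'push -9': stack = [8, 7, -9] (depth 3)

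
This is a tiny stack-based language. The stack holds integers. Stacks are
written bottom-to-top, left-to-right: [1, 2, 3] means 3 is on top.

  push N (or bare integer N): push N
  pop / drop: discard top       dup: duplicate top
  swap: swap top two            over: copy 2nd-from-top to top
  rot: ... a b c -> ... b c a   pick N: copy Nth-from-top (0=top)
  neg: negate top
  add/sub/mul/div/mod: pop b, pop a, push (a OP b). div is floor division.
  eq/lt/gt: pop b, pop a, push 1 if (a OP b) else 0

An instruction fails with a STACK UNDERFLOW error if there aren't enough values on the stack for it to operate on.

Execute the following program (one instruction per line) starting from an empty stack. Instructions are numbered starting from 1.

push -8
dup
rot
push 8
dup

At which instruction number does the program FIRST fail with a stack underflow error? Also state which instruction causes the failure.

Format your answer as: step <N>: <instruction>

Step 1 ('push -8'): stack = [-8], depth = 1
Step 2 ('dup'): stack = [-8, -8], depth = 2
Step 3 ('rot'): needs 3 value(s) but depth is 2 — STACK UNDERFLOW

Answer: step 3: rot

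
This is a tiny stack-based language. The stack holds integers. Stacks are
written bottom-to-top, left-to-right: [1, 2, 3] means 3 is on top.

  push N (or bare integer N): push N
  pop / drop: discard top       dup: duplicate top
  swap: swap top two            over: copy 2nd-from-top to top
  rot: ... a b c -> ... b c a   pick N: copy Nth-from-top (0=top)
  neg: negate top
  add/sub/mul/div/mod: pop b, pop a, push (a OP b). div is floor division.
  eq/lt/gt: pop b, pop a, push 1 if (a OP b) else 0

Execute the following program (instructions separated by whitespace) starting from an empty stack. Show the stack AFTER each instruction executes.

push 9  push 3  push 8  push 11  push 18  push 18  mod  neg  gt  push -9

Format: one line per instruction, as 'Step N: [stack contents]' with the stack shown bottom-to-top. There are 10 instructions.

Step 1: [9]
Step 2: [9, 3]
Step 3: [9, 3, 8]
Step 4: [9, 3, 8, 11]
Step 5: [9, 3, 8, 11, 18]
Step 6: [9, 3, 8, 11, 18, 18]
Step 7: [9, 3, 8, 11, 0]
Step 8: [9, 3, 8, 11, 0]
Step 9: [9, 3, 8, 1]
Step 10: [9, 3, 8, 1, -9]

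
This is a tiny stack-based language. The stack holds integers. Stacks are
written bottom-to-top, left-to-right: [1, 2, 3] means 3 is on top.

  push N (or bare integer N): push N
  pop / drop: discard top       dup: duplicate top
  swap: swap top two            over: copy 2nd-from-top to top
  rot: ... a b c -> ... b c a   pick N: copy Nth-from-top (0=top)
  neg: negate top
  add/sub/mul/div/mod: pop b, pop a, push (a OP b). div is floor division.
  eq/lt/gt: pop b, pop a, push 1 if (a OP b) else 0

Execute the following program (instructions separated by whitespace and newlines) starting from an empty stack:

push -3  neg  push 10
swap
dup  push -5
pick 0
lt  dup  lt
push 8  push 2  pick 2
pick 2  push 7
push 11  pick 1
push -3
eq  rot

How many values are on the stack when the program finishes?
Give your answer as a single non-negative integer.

After 'push -3': stack = [-3] (depth 1)
After 'neg': stack = [3] (depth 1)
After 'push 10': stack = [3, 10] (depth 2)
After 'swap': stack = [10, 3] (depth 2)
After 'dup': stack = [10, 3, 3] (depth 3)
After 'push -5': stack = [10, 3, 3, -5] (depth 4)
After 'pick 0': stack = [10, 3, 3, -5, -5] (depth 5)
After 'lt': stack = [10, 3, 3, 0] (depth 4)
After 'dup': stack = [10, 3, 3, 0, 0] (depth 5)
After 'lt': stack = [10, 3, 3, 0] (depth 4)
After 'push 8': stack = [10, 3, 3, 0, 8] (depth 5)
After 'push 2': stack = [10, 3, 3, 0, 8, 2] (depth 6)
After 'pick 2': stack = [10, 3, 3, 0, 8, 2, 0] (depth 7)
After 'pick 2': stack = [10, 3, 3, 0, 8, 2, 0, 8] (depth 8)
After 'push 7': stack = [10, 3, 3, 0, 8, 2, 0, 8, 7] (depth 9)
After 'push 11': stack = [10, 3, 3, 0, 8, 2, 0, 8, 7, 11] (depth 10)
After 'pick 1': stack = [10, 3, 3, 0, 8, 2, 0, 8, 7, 11, 7] (depth 11)
After 'push -3': stack = [10, 3, 3, 0, 8, 2, 0, 8, 7, 11, 7, -3] (depth 12)
After 'eq': stack = [10, 3, 3, 0, 8, 2, 0, 8, 7, 11, 0] (depth 11)
After 'rot': stack = [10, 3, 3, 0, 8, 2, 0, 8, 11, 0, 7] (depth 11)

Answer: 11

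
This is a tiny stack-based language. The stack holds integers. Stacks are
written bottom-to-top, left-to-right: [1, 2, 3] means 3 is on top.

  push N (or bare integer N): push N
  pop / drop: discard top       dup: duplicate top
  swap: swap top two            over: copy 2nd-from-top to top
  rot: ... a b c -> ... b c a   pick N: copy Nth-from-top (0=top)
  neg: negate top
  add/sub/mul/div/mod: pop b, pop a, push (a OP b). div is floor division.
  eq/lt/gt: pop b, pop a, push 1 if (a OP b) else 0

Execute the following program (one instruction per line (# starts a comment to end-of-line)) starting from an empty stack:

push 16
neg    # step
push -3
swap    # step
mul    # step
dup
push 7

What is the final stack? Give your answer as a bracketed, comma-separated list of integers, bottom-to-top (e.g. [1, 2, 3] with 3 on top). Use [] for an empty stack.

Answer: [48, 48, 7]

Derivation:
After 'push 16': [16]
After 'neg': [-16]
After 'push -3': [-16, -3]
After 'swap': [-3, -16]
After 'mul': [48]
After 'dup': [48, 48]
After 'push 7': [48, 48, 7]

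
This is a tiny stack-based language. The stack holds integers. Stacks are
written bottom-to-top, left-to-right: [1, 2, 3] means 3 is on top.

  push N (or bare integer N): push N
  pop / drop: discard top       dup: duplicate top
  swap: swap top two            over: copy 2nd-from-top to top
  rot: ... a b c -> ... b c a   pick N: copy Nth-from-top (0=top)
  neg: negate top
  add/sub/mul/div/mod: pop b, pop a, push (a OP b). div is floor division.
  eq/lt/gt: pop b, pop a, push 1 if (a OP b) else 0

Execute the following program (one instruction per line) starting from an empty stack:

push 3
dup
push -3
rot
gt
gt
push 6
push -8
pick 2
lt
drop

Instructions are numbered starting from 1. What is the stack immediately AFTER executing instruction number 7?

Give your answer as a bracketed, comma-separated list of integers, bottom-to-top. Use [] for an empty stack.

Answer: [1, 6]

Derivation:
Step 1 ('push 3'): [3]
Step 2 ('dup'): [3, 3]
Step 3 ('push -3'): [3, 3, -3]
Step 4 ('rot'): [3, -3, 3]
Step 5 ('gt'): [3, 0]
Step 6 ('gt'): [1]
Step 7 ('push 6'): [1, 6]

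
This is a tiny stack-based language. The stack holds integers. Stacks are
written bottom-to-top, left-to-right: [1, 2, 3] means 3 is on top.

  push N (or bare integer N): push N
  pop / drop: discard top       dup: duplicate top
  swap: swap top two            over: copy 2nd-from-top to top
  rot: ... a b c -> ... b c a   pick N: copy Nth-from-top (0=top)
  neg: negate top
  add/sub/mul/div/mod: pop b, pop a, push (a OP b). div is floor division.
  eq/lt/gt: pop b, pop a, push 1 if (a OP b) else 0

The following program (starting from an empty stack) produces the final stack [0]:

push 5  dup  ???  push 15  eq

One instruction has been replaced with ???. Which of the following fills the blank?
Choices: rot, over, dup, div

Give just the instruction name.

Stack before ???: [5, 5]
Stack after ???:  [1]
Checking each choice:
  rot: stack underflow (need 3, have 2)
  over: produces [5, 5, 0]
  dup: produces [5, 5, 0]
  div: MATCH


Answer: div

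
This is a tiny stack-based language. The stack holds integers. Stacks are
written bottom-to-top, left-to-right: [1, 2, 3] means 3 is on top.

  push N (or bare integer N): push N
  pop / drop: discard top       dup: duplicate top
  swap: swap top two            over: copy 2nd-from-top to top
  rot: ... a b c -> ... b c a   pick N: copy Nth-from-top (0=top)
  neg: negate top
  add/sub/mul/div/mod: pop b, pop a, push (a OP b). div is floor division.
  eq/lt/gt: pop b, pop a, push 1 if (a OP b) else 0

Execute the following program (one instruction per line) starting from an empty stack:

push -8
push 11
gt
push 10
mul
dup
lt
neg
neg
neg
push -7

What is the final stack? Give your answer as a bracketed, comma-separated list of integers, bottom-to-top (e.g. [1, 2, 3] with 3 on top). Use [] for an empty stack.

Answer: [0, -7]

Derivation:
After 'push -8': [-8]
After 'push 11': [-8, 11]
After 'gt': [0]
After 'push 10': [0, 10]
After 'mul': [0]
After 'dup': [0, 0]
After 'lt': [0]
After 'neg': [0]
After 'neg': [0]
After 'neg': [0]
After 'push -7': [0, -7]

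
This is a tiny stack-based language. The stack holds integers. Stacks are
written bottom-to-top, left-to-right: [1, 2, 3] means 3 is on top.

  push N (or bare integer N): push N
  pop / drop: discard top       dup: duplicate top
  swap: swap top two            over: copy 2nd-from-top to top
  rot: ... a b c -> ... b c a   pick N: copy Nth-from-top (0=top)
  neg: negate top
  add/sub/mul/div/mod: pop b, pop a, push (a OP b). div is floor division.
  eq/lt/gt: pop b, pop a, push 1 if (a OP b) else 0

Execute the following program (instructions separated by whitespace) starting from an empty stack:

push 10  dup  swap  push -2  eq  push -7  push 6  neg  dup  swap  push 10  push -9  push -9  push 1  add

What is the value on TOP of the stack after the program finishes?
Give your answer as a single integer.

After 'push 10': [10]
After 'dup': [10, 10]
After 'swap': [10, 10]
After 'push -2': [10, 10, -2]
After 'eq': [10, 0]
After 'push -7': [10, 0, -7]
After 'push 6': [10, 0, -7, 6]
After 'neg': [10, 0, -7, -6]
After 'dup': [10, 0, -7, -6, -6]
After 'swap': [10, 0, -7, -6, -6]
After 'push 10': [10, 0, -7, -6, -6, 10]
After 'push -9': [10, 0, -7, -6, -6, 10, -9]
After 'push -9': [10, 0, -7, -6, -6, 10, -9, -9]
After 'push 1': [10, 0, -7, -6, -6, 10, -9, -9, 1]
After 'add': [10, 0, -7, -6, -6, 10, -9, -8]

Answer: -8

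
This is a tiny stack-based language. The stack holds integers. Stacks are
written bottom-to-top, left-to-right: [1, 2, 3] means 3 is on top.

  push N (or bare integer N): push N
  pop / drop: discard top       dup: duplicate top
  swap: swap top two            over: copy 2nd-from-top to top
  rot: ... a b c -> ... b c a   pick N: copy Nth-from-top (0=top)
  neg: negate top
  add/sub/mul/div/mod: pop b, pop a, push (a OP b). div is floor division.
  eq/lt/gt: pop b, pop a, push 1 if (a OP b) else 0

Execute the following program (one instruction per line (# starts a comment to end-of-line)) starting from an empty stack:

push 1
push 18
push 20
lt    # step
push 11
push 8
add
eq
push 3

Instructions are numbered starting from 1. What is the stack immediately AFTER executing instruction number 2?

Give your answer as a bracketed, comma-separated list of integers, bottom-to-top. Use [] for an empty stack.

Step 1 ('push 1'): [1]
Step 2 ('push 18'): [1, 18]

Answer: [1, 18]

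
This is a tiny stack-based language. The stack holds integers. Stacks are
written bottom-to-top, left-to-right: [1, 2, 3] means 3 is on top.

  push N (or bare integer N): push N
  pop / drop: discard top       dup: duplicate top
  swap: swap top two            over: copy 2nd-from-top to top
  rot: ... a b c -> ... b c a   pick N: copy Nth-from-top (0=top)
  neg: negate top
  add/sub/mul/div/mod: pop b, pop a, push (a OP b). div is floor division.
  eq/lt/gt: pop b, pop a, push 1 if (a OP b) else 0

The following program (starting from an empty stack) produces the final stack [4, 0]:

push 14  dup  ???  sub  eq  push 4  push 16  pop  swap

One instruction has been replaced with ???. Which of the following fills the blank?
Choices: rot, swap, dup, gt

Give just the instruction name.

Answer: dup

Derivation:
Stack before ???: [14, 14]
Stack after ???:  [14, 14, 14]
Checking each choice:
  rot: stack underflow (need 3, have 2)
  swap: stack underflow (need 2, have 1)
  dup: MATCH
  gt: stack underflow (need 2, have 1)


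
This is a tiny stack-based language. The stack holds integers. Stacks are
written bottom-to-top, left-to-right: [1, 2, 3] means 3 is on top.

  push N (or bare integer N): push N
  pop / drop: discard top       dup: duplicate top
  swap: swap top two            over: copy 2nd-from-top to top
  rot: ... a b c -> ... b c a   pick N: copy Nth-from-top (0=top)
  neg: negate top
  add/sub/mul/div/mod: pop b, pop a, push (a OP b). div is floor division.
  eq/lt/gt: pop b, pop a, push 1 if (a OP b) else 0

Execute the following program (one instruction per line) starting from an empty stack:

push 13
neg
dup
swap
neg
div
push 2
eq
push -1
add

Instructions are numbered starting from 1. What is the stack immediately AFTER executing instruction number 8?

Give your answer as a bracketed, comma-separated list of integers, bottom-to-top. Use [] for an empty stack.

Step 1 ('push 13'): [13]
Step 2 ('neg'): [-13]
Step 3 ('dup'): [-13, -13]
Step 4 ('swap'): [-13, -13]
Step 5 ('neg'): [-13, 13]
Step 6 ('div'): [-1]
Step 7 ('push 2'): [-1, 2]
Step 8 ('eq'): [0]

Answer: [0]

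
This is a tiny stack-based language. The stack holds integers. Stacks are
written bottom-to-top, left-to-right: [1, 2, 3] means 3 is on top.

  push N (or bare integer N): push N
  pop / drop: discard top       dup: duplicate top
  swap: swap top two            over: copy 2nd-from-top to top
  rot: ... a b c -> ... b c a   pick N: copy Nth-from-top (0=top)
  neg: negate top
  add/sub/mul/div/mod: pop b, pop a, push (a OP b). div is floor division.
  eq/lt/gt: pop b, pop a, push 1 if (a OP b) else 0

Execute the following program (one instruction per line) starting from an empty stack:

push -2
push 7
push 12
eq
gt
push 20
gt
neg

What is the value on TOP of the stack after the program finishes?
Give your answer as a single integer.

Answer: 0

Derivation:
After 'push -2': [-2]
After 'push 7': [-2, 7]
After 'push 12': [-2, 7, 12]
After 'eq': [-2, 0]
After 'gt': [0]
After 'push 20': [0, 20]
After 'gt': [0]
After 'neg': [0]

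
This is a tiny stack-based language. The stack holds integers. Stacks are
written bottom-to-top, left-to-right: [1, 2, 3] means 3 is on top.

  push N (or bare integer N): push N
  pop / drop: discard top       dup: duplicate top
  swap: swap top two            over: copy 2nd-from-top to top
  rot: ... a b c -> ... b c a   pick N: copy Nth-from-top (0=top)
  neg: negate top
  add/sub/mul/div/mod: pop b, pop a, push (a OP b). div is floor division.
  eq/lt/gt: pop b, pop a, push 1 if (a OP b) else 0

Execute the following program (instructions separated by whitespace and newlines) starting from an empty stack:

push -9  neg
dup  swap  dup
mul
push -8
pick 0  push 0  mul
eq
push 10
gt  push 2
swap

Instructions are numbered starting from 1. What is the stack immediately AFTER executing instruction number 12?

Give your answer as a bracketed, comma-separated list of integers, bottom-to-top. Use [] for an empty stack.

Step 1 ('push -9'): [-9]
Step 2 ('neg'): [9]
Step 3 ('dup'): [9, 9]
Step 4 ('swap'): [9, 9]
Step 5 ('dup'): [9, 9, 9]
Step 6 ('mul'): [9, 81]
Step 7 ('push -8'): [9, 81, -8]
Step 8 ('pick 0'): [9, 81, -8, -8]
Step 9 ('push 0'): [9, 81, -8, -8, 0]
Step 10 ('mul'): [9, 81, -8, 0]
Step 11 ('eq'): [9, 81, 0]
Step 12 ('push 10'): [9, 81, 0, 10]

Answer: [9, 81, 0, 10]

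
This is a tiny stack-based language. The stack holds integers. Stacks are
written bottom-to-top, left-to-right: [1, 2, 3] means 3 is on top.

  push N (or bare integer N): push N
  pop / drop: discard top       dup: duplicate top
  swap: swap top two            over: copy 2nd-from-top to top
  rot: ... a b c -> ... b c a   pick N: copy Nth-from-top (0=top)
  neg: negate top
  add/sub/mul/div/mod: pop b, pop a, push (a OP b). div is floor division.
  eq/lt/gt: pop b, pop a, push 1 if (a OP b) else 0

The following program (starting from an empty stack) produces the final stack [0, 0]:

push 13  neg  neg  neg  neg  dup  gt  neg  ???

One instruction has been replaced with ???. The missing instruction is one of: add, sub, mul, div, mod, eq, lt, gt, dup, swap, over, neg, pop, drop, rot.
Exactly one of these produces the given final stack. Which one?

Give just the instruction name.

Stack before ???: [0]
Stack after ???:  [0, 0]
The instruction that transforms [0] -> [0, 0] is: dup

Answer: dup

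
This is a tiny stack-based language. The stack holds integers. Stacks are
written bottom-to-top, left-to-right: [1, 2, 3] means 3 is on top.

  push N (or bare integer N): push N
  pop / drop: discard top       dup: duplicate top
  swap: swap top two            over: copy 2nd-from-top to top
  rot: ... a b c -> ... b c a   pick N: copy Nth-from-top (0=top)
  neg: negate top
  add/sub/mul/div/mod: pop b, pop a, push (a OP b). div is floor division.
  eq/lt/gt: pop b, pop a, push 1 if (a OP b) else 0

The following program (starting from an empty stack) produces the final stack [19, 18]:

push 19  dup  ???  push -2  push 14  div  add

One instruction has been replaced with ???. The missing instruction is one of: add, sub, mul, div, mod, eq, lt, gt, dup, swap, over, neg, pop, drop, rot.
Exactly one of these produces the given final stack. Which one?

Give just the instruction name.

Answer: swap

Derivation:
Stack before ???: [19, 19]
Stack after ???:  [19, 19]
The instruction that transforms [19, 19] -> [19, 19] is: swap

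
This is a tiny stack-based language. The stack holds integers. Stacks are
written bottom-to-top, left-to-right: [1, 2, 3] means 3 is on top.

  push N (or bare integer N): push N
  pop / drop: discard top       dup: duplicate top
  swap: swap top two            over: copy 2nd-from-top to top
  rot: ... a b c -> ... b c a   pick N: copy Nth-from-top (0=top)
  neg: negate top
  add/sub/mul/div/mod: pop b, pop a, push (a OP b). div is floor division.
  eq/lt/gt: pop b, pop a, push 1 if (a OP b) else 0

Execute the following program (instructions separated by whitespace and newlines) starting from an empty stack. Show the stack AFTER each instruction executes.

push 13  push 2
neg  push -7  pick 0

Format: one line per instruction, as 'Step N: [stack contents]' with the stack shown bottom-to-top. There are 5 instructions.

Step 1: [13]
Step 2: [13, 2]
Step 3: [13, -2]
Step 4: [13, -2, -7]
Step 5: [13, -2, -7, -7]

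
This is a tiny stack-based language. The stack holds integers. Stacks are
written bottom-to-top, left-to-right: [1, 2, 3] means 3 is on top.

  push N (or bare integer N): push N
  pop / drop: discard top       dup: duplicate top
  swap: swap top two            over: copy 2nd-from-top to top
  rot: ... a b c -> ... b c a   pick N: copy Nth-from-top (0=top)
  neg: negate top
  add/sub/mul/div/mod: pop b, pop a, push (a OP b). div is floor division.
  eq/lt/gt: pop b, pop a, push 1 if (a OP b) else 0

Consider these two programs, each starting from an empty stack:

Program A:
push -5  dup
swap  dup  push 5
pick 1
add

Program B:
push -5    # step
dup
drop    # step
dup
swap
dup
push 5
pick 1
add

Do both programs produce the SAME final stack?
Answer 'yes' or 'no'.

Program A trace:
  After 'push -5': [-5]
  After 'dup': [-5, -5]
  After 'swap': [-5, -5]
  After 'dup': [-5, -5, -5]
  After 'push 5': [-5, -5, -5, 5]
  After 'pick 1': [-5, -5, -5, 5, -5]
  After 'add': [-5, -5, -5, 0]
Program A final stack: [-5, -5, -5, 0]

Program B trace:
  After 'push -5': [-5]
  After 'dup': [-5, -5]
  After 'drop': [-5]
  After 'dup': [-5, -5]
  After 'swap': [-5, -5]
  After 'dup': [-5, -5, -5]
  After 'push 5': [-5, -5, -5, 5]
  After 'pick 1': [-5, -5, -5, 5, -5]
  After 'add': [-5, -5, -5, 0]
Program B final stack: [-5, -5, -5, 0]
Same: yes

Answer: yes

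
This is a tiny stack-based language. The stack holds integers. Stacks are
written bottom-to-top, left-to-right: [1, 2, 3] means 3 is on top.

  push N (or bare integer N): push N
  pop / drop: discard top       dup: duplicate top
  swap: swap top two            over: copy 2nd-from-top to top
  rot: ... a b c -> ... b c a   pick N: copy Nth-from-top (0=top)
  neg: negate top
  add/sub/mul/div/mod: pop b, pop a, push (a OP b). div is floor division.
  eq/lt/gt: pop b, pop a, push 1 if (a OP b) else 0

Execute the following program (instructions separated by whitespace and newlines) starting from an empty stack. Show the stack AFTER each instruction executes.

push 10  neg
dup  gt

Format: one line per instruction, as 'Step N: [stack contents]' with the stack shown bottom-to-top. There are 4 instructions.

Step 1: [10]
Step 2: [-10]
Step 3: [-10, -10]
Step 4: [0]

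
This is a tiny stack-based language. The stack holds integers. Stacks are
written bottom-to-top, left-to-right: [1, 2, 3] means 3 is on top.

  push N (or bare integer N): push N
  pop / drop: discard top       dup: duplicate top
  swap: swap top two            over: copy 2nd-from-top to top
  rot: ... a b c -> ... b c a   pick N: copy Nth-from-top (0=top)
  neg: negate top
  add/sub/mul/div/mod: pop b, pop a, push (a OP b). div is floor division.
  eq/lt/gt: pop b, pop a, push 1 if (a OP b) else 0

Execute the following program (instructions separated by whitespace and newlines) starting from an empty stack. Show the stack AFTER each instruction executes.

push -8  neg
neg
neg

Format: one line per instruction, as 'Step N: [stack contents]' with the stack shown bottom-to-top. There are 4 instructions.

Step 1: [-8]
Step 2: [8]
Step 3: [-8]
Step 4: [8]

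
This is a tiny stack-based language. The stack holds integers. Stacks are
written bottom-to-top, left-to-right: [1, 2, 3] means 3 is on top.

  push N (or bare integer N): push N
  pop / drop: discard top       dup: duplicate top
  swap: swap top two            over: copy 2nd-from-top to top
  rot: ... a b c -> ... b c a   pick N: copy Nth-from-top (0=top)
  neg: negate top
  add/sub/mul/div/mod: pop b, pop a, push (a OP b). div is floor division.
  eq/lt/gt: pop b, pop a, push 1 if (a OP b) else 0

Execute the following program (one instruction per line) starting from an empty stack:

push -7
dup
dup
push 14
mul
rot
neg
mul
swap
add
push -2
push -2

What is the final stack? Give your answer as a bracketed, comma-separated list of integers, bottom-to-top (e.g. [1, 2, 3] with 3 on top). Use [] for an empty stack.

After 'push -7': [-7]
After 'dup': [-7, -7]
After 'dup': [-7, -7, -7]
After 'push 14': [-7, -7, -7, 14]
After 'mul': [-7, -7, -98]
After 'rot': [-7, -98, -7]
After 'neg': [-7, -98, 7]
After 'mul': [-7, -686]
After 'swap': [-686, -7]
After 'add': [-693]
After 'push -2': [-693, -2]
After 'push -2': [-693, -2, -2]

Answer: [-693, -2, -2]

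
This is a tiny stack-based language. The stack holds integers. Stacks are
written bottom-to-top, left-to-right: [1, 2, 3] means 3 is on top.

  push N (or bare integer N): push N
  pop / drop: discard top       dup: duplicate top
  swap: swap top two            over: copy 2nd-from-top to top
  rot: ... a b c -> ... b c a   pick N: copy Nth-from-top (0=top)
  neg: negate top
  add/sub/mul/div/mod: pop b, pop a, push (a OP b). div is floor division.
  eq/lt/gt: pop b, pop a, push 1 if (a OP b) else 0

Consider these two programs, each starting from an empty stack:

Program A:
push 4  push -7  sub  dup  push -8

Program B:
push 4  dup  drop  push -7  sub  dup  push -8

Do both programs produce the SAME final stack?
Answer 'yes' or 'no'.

Program A trace:
  After 'push 4': [4]
  After 'push -7': [4, -7]
  After 'sub': [11]
  After 'dup': [11, 11]
  After 'push -8': [11, 11, -8]
Program A final stack: [11, 11, -8]

Program B trace:
  After 'push 4': [4]
  After 'dup': [4, 4]
  After 'drop': [4]
  After 'push -7': [4, -7]
  After 'sub': [11]
  After 'dup': [11, 11]
  After 'push -8': [11, 11, -8]
Program B final stack: [11, 11, -8]
Same: yes

Answer: yes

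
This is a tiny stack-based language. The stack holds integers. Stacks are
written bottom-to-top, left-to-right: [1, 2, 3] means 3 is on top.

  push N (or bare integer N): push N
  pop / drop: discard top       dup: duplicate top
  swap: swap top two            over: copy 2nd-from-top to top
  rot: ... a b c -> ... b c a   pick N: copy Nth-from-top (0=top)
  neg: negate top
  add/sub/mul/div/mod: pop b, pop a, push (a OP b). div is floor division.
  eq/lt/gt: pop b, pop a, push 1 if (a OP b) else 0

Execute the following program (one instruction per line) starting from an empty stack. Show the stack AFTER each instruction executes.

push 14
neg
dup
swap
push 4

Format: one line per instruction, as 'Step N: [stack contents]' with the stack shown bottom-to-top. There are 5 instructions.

Step 1: [14]
Step 2: [-14]
Step 3: [-14, -14]
Step 4: [-14, -14]
Step 5: [-14, -14, 4]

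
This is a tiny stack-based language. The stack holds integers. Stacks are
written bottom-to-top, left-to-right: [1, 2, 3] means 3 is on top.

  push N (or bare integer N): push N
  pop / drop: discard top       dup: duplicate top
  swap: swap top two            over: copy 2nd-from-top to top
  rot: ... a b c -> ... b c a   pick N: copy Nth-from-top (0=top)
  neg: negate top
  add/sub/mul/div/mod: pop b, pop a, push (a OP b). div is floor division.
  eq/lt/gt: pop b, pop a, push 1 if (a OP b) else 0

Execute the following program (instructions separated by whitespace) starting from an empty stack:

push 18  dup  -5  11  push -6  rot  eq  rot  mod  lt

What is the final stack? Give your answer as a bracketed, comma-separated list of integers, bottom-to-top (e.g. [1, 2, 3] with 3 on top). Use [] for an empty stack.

After 'push 18': [18]
After 'dup': [18, 18]
After 'push -5': [18, 18, -5]
After 'push 11': [18, 18, -5, 11]
After 'push -6': [18, 18, -5, 11, -6]
After 'rot': [18, 18, 11, -6, -5]
After 'eq': [18, 18, 11, 0]
After 'rot': [18, 11, 0, 18]
After 'mod': [18, 11, 0]
After 'lt': [18, 0]

Answer: [18, 0]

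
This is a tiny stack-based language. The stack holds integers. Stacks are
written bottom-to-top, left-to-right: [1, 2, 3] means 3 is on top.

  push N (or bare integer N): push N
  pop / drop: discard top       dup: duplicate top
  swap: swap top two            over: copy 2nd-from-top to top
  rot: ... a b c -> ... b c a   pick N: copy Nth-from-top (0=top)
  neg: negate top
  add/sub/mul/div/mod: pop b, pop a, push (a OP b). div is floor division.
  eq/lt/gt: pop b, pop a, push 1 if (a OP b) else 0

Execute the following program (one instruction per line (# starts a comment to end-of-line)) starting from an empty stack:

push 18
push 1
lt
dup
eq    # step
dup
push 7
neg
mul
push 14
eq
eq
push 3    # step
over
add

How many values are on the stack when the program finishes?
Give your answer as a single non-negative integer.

Answer: 2

Derivation:
After 'push 18': stack = [18] (depth 1)
After 'push 1': stack = [18, 1] (depth 2)
After 'lt': stack = [0] (depth 1)
After 'dup': stack = [0, 0] (depth 2)
After 'eq': stack = [1] (depth 1)
After 'dup': stack = [1, 1] (depth 2)
After 'push 7': stack = [1, 1, 7] (depth 3)
After 'neg': stack = [1, 1, -7] (depth 3)
After 'mul': stack = [1, -7] (depth 2)
After 'push 14': stack = [1, -7, 14] (depth 3)
After 'eq': stack = [1, 0] (depth 2)
After 'eq': stack = [0] (depth 1)
After 'push 3': stack = [0, 3] (depth 2)
After 'over': stack = [0, 3, 0] (depth 3)
After 'add': stack = [0, 3] (depth 2)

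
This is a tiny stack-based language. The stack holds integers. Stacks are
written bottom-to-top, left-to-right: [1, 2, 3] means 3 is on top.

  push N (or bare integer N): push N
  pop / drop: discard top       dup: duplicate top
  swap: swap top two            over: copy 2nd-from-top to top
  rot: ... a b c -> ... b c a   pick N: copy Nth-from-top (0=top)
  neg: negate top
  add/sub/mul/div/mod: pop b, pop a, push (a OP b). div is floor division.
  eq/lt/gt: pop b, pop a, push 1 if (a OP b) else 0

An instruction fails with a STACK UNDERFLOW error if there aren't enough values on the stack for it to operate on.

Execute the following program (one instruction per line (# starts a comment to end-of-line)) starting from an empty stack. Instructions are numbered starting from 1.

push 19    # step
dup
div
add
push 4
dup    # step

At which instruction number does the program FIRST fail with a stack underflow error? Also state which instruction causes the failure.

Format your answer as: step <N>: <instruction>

Answer: step 4: add

Derivation:
Step 1 ('push 19'): stack = [19], depth = 1
Step 2 ('dup'): stack = [19, 19], depth = 2
Step 3 ('div'): stack = [1], depth = 1
Step 4 ('add'): needs 2 value(s) but depth is 1 — STACK UNDERFLOW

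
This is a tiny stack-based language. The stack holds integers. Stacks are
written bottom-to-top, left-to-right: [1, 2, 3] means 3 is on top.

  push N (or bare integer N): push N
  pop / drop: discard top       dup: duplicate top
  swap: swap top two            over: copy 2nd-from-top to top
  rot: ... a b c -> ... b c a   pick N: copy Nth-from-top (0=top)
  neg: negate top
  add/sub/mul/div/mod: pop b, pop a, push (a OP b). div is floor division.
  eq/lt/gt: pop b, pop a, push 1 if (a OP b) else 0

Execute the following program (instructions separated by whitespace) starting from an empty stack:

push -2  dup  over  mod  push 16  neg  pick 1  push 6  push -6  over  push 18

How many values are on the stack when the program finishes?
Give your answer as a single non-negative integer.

Answer: 8

Derivation:
After 'push -2': stack = [-2] (depth 1)
After 'dup': stack = [-2, -2] (depth 2)
After 'over': stack = [-2, -2, -2] (depth 3)
After 'mod': stack = [-2, 0] (depth 2)
After 'push 16': stack = [-2, 0, 16] (depth 3)
After 'neg': stack = [-2, 0, -16] (depth 3)
After 'pick 1': stack = [-2, 0, -16, 0] (depth 4)
After 'push 6': stack = [-2, 0, -16, 0, 6] (depth 5)
After 'push -6': stack = [-2, 0, -16, 0, 6, -6] (depth 6)
After 'over': stack = [-2, 0, -16, 0, 6, -6, 6] (depth 7)
After 'push 18': stack = [-2, 0, -16, 0, 6, -6, 6, 18] (depth 8)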